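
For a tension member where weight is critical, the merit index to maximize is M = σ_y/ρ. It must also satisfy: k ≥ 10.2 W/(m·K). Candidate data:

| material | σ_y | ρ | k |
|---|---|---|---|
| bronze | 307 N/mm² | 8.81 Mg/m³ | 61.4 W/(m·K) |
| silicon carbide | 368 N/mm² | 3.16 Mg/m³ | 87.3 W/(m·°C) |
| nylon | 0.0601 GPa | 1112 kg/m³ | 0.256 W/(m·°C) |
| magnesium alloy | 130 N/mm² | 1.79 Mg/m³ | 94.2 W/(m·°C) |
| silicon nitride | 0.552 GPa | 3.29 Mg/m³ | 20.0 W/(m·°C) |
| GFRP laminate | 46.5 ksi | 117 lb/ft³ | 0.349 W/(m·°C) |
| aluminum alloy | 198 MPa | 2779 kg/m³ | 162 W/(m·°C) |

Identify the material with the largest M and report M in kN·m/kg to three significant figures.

silicon nitride, M = 168 kN·m/kg

Screen on constraints: k ≥ 10.2 W/(m·K). Survivors: bronze, silicon carbide, magnesium alloy, silicon nitride, aluminum alloy.
After converting to SI:
  bronze: σ_y = 307.0 MPa, ρ = 8810 kg/m³
  silicon carbide: σ_y = 368.0 MPa, ρ = 3160 kg/m³
  magnesium alloy: σ_y = 130.0 MPa, ρ = 1790 kg/m³
  silicon nitride: σ_y = 552.0 MPa, ρ = 3290 kg/m³
  aluminum alloy: σ_y = 198.0 MPa, ρ = 2779 kg/m³
  silicon nitride: M = 168 kN·m/kg
  silicon carbide: M = 116 kN·m/kg
  magnesium alloy: M = 72.6 kN·m/kg
  aluminum alloy: M = 71.2 kN·m/kg
  bronze: M = 34.8 kN·m/kg
Silicon nitride ranks first.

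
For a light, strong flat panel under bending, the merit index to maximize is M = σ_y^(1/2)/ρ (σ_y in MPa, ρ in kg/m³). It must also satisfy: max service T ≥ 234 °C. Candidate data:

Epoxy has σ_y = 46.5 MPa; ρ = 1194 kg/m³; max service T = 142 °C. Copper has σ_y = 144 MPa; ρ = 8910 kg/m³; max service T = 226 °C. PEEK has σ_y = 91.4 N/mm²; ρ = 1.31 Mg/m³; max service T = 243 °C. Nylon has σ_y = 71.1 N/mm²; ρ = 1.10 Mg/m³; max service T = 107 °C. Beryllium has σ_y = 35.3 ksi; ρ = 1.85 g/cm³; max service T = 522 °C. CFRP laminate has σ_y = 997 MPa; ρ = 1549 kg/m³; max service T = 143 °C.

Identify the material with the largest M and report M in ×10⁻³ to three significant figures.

beryllium, M = 8.43×10⁻³

Screen on constraints: max service T ≥ 234 °C. Survivors: PEEK, beryllium.
In SI units:
  PEEK: σ_y = 91.40 MPa, ρ = 1310 kg/m³
  beryllium: σ_y = 243.4 MPa, ρ = 1850 kg/m³
  beryllium: M = 8.43×10⁻³
  PEEK: M = 7.30×10⁻³
Highest index: beryllium.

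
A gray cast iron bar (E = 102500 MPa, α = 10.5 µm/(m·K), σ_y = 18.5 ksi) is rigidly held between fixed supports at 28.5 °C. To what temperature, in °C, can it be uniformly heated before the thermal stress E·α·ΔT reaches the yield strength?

E = 102500 MPa = 102.5 GPa.
σ_y = 18.5 ksi = 127.6 MPa.
E·α·ΔT = 127.6 MPa ⇒ ΔT = 127.6 / (102.5×10³ × 10.5×10⁻⁶) = 118.5 K.
T = 28.5 + 118.5 = 147.0 °C.

147 °C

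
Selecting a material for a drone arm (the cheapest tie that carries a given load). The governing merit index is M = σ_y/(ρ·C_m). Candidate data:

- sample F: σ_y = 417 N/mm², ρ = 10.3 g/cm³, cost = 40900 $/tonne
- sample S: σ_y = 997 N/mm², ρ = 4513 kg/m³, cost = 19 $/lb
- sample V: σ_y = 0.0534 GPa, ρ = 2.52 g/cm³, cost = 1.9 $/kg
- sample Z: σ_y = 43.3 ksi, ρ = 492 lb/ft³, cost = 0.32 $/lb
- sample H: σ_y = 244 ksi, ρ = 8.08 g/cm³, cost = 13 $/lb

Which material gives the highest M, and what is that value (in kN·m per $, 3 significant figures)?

Putting every candidate on a common basis:
  sample F: σ_y = 417.0 MPa, ρ = 10300 kg/m³, cost = 40.90 $/kg
  sample S: σ_y = 997.0 MPa, ρ = 4513 kg/m³, cost = 41.89 $/kg
  sample V: σ_y = 53.40 MPa, ρ = 2520 kg/m³, cost = 1.900 $/kg
  sample Z: σ_y = 298.5 MPa, ρ = 7881 kg/m³, cost = 0.7055 $/kg
  sample H: σ_y = 1682 MPa, ρ = 8080 kg/m³, cost = 28.66 $/kg
  sample Z: M = 53.7 kN·m per $
  sample V: M = 11.2 kN·m per $
  sample H: M = 7.26 kN·m per $
  sample S: M = 5.27 kN·m per $
  sample F: M = 0.990 kN·m per $
Sample Z ranks first.

sample Z, M = 53.7 kN·m per $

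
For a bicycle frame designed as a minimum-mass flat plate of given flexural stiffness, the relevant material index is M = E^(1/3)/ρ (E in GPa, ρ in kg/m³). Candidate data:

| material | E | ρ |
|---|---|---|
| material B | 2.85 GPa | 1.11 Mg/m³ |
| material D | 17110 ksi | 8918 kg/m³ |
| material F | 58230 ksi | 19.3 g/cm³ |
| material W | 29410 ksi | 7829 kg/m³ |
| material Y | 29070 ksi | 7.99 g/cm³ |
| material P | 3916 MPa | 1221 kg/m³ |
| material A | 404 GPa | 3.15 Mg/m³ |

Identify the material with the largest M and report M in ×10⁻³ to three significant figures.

material A, M = 2.35×10⁻³

Normalizing units and computing the index:
  material B: E = 2.850 GPa, ρ = 1110 kg/m³
  material D: E = 118.0 GPa, ρ = 8918 kg/m³
  material F: E = 401.5 GPa, ρ = 19300 kg/m³
  material W: E = 202.8 GPa, ρ = 7829 kg/m³
  material Y: E = 200.4 GPa, ρ = 7990 kg/m³
  material P: E = 3.916 GPa, ρ = 1221 kg/m³
  material A: E = 404.0 GPa, ρ = 3150 kg/m³
  material A: M = 2.35×10⁻³
  material P: M = 1.29×10⁻³
  material B: M = 1.28×10⁻³
  material W: M = 0.750×10⁻³
  material Y: M = 0.732×10⁻³
  material D: M = 0.550×10⁻³
  material F: M = 0.382×10⁻³
The maximum is for material A.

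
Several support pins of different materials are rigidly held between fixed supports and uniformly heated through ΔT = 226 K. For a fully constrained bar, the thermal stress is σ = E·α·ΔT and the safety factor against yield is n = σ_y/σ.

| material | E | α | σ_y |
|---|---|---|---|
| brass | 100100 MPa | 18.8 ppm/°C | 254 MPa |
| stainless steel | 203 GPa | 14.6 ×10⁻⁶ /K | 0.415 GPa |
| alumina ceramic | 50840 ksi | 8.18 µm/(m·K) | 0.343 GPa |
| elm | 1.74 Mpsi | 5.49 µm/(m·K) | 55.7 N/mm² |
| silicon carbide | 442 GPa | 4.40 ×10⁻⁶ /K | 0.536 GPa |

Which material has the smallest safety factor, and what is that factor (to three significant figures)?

alumina ceramic, n = 0.529

Converting E to GPa, α to ×10⁻⁶/K, σ_y to MPa, then σ and n for each:
  brass: E = 100.1, α = 18.8, σ_y = 254.0 → σ = 425 MPa, n = 0.597
  stainless steel: E = 203.0, α = 14.6, σ_y = 415.0 → σ = 670 MPa, n = 0.620
  alumina ceramic: E = 350.5, α = 8.18, σ_y = 343.0 → σ = 648 MPa, n = 0.529
  elm: E = 12.00, α = 5.49, σ_y = 55.70 → σ = 14.9 MPa, n = 3.74
  silicon carbide: E = 442.0, α = 4.40, σ_y = 536.0 → σ = 440 MPa, n = 1.22
Alumina ceramic has the lowest safety factor, n = 0.529.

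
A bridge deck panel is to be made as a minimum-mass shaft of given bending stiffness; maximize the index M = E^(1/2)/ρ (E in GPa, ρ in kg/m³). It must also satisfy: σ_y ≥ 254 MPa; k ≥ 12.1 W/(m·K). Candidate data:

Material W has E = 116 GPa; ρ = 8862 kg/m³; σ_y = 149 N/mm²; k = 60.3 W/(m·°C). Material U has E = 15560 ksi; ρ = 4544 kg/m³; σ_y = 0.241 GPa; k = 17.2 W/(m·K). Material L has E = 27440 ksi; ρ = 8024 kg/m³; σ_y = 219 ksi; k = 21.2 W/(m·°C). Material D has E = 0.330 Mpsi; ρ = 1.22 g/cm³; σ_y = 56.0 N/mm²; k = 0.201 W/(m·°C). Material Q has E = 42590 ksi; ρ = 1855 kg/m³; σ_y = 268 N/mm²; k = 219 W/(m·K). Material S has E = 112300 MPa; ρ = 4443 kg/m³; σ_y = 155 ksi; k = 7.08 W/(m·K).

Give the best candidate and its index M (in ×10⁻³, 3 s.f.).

material Q, M = 9.24×10⁻³

Screen on constraints: σ_y ≥ 254 MPa; k ≥ 12.1 W/(m·K). Survivors: material L, material Q.
After converting to SI:
  material L: E = 189.2 GPa, ρ = 8024 kg/m³
  material Q: E = 293.6 GPa, ρ = 1855 kg/m³
  material Q: M = 9.24×10⁻³
  material L: M = 1.71×10⁻³
The maximum is for material Q.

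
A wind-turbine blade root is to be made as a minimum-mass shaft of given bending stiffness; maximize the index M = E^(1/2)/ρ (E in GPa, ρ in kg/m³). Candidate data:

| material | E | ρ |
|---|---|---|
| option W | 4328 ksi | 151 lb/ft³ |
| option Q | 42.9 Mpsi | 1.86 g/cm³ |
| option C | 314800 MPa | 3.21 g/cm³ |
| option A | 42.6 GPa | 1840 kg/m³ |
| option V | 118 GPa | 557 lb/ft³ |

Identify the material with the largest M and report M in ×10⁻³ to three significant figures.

Normalizing units and computing the index:
  option W: E = 29.84 GPa, ρ = 2419 kg/m³
  option Q: E = 295.8 GPa, ρ = 1860 kg/m³
  option C: E = 314.8 GPa, ρ = 3210 kg/m³
  option A: E = 42.60 GPa, ρ = 1840 kg/m³
  option V: E = 118.0 GPa, ρ = 8922 kg/m³
  option Q: M = 9.25×10⁻³
  option C: M = 5.53×10⁻³
  option A: M = 3.55×10⁻³
  option W: M = 2.26×10⁻³
  option V: M = 1.22×10⁻³
The maximum is for option Q.

option Q, M = 9.25×10⁻³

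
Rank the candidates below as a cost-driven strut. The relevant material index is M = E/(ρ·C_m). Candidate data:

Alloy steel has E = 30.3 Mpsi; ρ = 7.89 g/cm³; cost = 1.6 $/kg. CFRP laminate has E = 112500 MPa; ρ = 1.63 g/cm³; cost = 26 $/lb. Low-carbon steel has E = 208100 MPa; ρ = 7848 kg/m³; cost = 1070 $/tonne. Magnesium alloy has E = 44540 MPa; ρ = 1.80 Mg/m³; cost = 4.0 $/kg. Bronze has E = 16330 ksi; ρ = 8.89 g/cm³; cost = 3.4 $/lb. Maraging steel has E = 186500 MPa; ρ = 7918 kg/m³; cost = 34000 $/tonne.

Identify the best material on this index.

low-carbon steel

After converting to SI:
  alloy steel: E = 208.9 GPa, ρ = 7890 kg/m³, cost = 1.600 $/kg
  CFRP laminate: E = 112.5 GPa, ρ = 1630 kg/m³, cost = 57.32 $/kg
  low-carbon steel: E = 208.1 GPa, ρ = 7848 kg/m³, cost = 1.070 $/kg
  magnesium alloy: E = 44.54 GPa, ρ = 1800 kg/m³, cost = 4.000 $/kg
  bronze: E = 112.6 GPa, ρ = 8890 kg/m³, cost = 7.496 $/kg
  maraging steel: E = 186.5 GPa, ρ = 7918 kg/m³, cost = 34.00 $/kg
  low-carbon steel: M = 24.8 MN·m per $
  alloy steel: M = 16.5 MN·m per $
  magnesium alloy: M = 6.19 MN·m per $
  bronze: M = 1.69 MN·m per $
  CFRP laminate: M = 1.20 MN·m per $
  maraging steel: M = 0.693 MN·m per $
Low-carbon steel ranks first.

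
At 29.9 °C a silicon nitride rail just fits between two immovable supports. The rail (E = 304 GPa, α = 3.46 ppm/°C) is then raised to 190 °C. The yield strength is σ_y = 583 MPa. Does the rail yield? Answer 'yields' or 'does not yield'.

does not yield

ΔT = 160.1 K. Constrained thermal stress σ = E·α·ΔT = 304.0×10³ MPa × 3.46×10⁻⁶ × 160.1 = 168 MPa (compressive).
Compare to σ_y = 583 MPa: σ < σ_y, so it does not yield.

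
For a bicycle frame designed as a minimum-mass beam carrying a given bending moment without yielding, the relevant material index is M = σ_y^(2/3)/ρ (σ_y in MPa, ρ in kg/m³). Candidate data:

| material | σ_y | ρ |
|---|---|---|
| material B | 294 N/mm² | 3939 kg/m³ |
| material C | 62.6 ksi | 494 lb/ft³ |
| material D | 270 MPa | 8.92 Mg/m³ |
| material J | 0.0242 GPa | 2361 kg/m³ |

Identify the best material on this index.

In SI units:
  material B: σ_y = 294.0 MPa, ρ = 3939 kg/m³
  material C: σ_y = 431.6 MPa, ρ = 7913 kg/m³
  material D: σ_y = 270.0 MPa, ρ = 8920 kg/m³
  material J: σ_y = 24.20 MPa, ρ = 2361 kg/m³
  material B: M = 11.2×10⁻³
  material C: M = 7.22×10⁻³
  material D: M = 4.68×10⁻³
  material J: M = 3.54×10⁻³
Material B has the largest M.

material B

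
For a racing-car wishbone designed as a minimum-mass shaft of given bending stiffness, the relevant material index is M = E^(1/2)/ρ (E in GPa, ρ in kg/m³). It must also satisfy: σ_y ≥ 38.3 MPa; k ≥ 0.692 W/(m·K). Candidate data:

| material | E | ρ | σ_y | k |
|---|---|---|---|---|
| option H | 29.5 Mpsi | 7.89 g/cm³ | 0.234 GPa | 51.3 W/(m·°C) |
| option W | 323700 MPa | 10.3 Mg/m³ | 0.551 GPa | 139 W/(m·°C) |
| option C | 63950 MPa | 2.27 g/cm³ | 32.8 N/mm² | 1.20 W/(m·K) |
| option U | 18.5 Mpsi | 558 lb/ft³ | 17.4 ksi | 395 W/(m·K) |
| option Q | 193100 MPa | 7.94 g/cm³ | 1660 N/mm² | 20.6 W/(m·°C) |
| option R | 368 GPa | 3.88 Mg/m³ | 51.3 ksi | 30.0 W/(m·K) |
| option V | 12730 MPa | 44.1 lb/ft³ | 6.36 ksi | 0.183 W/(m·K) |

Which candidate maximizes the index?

option R

Screen on constraints: σ_y ≥ 38.3 MPa; k ≥ 0.692 W/(m·K). Survivors: option H, option W, option U, option Q, option R.
Convert each candidate to consistent units, then evaluate M:
  option H: E = 203.4 GPa, ρ = 7890 kg/m³
  option W: E = 323.7 GPa, ρ = 10300 kg/m³
  option U: E = 127.6 GPa, ρ = 8938 kg/m³
  option Q: E = 193.1 GPa, ρ = 7940 kg/m³
  option R: E = 368.0 GPa, ρ = 3880 kg/m³
  option R: M = 4.94×10⁻³
  option H: M = 1.81×10⁻³
  option Q: M = 1.75×10⁻³
  option W: M = 1.75×10⁻³
  option U: M = 1.26×10⁻³
Option R has the largest M.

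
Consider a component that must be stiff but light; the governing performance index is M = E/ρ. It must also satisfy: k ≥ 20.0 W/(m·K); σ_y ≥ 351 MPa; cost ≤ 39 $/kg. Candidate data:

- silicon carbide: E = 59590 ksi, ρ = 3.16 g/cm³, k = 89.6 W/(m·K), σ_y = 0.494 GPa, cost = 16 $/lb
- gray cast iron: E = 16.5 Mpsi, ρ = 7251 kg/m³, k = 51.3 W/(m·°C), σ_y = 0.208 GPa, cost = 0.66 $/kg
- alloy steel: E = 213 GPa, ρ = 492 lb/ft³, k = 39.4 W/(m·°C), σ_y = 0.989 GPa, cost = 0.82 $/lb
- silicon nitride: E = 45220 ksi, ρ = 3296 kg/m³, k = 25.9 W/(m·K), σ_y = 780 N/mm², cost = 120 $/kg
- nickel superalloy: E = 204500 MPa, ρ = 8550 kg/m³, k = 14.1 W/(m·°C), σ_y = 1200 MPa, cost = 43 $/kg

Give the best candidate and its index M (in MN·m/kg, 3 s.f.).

silicon carbide, M = 130 MN·m/kg

Screen on constraints: k ≥ 20.0 W/(m·K); σ_y ≥ 351 MPa; cost ≤ 39 $/kg. Survivors: silicon carbide, alloy steel.
After converting to SI:
  silicon carbide: E = 410.9 GPa, ρ = 3160 kg/m³
  alloy steel: E = 213.0 GPa, ρ = 7881 kg/m³
  silicon carbide: M = 130 MN·m/kg
  alloy steel: M = 27.0 MN·m/kg
Silicon carbide has the largest M.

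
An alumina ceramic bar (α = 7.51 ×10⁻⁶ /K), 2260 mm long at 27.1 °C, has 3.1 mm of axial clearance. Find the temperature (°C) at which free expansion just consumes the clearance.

α·L₀·ΔT = 3.1 mm ⇒ ΔT = 3.1 / (7.51×10⁻⁶ × 2260.0) = 182.6 K.
T = 27.1 + 182.6 = 209.7 °C.

210 °C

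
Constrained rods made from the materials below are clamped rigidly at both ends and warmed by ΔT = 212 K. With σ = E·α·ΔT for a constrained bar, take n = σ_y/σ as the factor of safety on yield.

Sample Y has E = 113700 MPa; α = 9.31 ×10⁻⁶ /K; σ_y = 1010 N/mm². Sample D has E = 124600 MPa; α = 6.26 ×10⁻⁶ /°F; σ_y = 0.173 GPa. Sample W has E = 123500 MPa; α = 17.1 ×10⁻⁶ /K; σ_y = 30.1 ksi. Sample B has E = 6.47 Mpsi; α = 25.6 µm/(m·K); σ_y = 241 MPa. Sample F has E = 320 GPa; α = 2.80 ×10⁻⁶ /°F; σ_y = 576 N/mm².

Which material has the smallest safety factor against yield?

In consistent units (E in GPa, α in ×10⁻⁶/K, σ_y in MPa):
  sample Y: E = 113.7, α = 9.31, σ_y = 1010 → σ = 224 MPa, n = 4.50
  sample D: E = 124.6, α = 11.3, σ_y = 173.0 → σ = 298 MPa, n = 0.581
  sample W: E = 123.5, α = 17.1, σ_y = 207.5 → σ = 448 MPa, n = 0.464
  sample B: E = 44.61, α = 25.6, σ_y = 241.0 → σ = 242 MPa, n = 0.995
  sample F: E = 320.0, α = 5.04, σ_y = 576.0 → σ = 342 MPa, n = 1.68
Smallest n: sample W with n = 0.464.

sample W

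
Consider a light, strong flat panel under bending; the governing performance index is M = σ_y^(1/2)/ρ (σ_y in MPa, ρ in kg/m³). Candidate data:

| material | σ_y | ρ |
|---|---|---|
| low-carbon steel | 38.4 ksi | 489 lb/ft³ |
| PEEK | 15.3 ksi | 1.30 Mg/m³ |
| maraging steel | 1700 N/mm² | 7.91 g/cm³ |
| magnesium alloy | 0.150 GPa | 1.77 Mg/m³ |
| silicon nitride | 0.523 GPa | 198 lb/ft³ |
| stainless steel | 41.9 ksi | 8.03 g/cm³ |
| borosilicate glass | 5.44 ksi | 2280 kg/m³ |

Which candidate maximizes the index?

PEEK

Putting every candidate on a common basis:
  low-carbon steel: σ_y = 264.8 MPa, ρ = 7833 kg/m³
  PEEK: σ_y = 105.5 MPa, ρ = 1300 kg/m³
  maraging steel: σ_y = 1700 MPa, ρ = 7910 kg/m³
  magnesium alloy: σ_y = 150.0 MPa, ρ = 1770 kg/m³
  silicon nitride: σ_y = 523.0 MPa, ρ = 3172 kg/m³
  stainless steel: σ_y = 288.9 MPa, ρ = 8030 kg/m³
  borosilicate glass: σ_y = 37.51 MPa, ρ = 2280 kg/m³
  PEEK: M = 7.90×10⁻³
  silicon nitride: M = 7.21×10⁻³
  magnesium alloy: M = 6.92×10⁻³
  maraging steel: M = 5.21×10⁻³
  borosilicate glass: M = 2.69×10⁻³
  stainless steel: M = 2.12×10⁻³
  low-carbon steel: M = 2.08×10⁻³
Highest index: PEEK.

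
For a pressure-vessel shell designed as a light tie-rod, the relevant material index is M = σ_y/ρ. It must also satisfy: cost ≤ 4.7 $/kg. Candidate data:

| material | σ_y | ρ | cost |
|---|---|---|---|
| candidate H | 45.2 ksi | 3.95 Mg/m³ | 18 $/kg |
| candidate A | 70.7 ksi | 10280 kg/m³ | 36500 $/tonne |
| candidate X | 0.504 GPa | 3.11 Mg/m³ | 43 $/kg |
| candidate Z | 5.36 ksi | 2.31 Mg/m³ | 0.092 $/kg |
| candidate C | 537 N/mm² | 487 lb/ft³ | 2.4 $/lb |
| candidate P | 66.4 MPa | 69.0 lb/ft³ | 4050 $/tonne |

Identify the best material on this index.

candidate P

Screen on constraints: cost ≤ 4.7 $/kg. Survivors: candidate Z, candidate P.
Convert each candidate to consistent units, then evaluate M:
  candidate Z: σ_y = 36.96 MPa, ρ = 2310 kg/m³
  candidate P: σ_y = 66.40 MPa, ρ = 1105 kg/m³
  candidate P: M = 60.1 kN·m/kg
  candidate Z: M = 16.0 kN·m/kg
The maximum is for candidate P.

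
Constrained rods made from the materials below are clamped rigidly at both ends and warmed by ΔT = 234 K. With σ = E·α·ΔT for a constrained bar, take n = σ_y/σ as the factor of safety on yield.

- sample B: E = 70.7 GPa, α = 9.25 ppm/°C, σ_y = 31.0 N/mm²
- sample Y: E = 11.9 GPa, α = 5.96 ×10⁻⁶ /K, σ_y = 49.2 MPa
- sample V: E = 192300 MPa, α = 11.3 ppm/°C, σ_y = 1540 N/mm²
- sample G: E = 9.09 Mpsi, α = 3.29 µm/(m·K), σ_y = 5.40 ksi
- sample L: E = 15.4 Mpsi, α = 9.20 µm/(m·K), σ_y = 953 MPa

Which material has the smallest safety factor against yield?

Per material, after unit conversion:
  sample B: E = 70.70, α = 9.25, σ_y = 31.00 → σ = 153 MPa, n = 0.203
  sample Y: E = 11.90, α = 5.96, σ_y = 49.20 → σ = 16.6 MPa, n = 2.96
  sample V: E = 192.3, α = 11.3, σ_y = 1540 → σ = 508 MPa, n = 3.03
  sample G: E = 62.67, α = 3.29, σ_y = 37.23 → σ = 48.2 MPa, n = 0.772
  sample L: E = 106.2, α = 9.20, σ_y = 953.0 → σ = 229 MPa, n = 4.17
Sample B has the lowest safety factor, n = 0.203.

sample B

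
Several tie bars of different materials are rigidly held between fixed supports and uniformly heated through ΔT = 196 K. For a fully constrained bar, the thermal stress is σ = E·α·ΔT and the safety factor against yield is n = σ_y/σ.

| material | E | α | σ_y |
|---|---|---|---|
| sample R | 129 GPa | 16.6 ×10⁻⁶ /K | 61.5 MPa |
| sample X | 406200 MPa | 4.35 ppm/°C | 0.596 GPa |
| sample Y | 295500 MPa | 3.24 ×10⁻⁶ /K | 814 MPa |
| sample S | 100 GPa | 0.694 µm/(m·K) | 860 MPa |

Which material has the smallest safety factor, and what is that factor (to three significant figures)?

With everything in SI (GPa, ×10⁻⁶/K, MPa):
  sample R: E = 129.0, α = 16.6, σ_y = 61.50 → σ = 420 MPa, n = 0.147
  sample X: E = 406.2, α = 4.35, σ_y = 596.0 → σ = 346 MPa, n = 1.72
  sample Y: E = 295.5, α = 3.24, σ_y = 814.0 → σ = 188 MPa, n = 4.34
  sample S: E = 100.0, α = 0.694, σ_y = 860.0 → σ = 13.6 MPa, n = 63.2
Smallest n: sample R with n = 0.147.

sample R, n = 0.147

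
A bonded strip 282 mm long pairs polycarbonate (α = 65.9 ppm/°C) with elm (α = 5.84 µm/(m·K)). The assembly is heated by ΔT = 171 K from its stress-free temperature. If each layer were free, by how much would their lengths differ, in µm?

2900 µm

Δα = |65.9 − 5.84|×10⁻⁶/K = 60.1×10⁻⁶/K.
ΔL_mismatch = Δα·L·ΔT = 60.1×10⁻⁶ × 282.0 mm × 171.0 K = 2900 µm.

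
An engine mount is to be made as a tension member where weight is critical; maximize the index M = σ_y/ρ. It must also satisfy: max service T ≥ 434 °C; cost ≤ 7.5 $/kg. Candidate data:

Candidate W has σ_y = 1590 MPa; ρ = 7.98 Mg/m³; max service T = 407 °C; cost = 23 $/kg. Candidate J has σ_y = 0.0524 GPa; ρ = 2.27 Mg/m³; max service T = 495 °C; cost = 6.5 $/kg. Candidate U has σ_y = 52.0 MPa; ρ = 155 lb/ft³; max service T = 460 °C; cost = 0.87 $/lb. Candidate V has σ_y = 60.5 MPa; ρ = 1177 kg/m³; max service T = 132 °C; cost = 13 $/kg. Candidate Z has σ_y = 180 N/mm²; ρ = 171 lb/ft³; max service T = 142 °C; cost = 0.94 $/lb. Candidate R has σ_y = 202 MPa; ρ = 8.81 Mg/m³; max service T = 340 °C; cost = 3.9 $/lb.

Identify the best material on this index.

candidate J

Screen on constraints: max service T ≥ 434 °C; cost ≤ 7.5 $/kg. Survivors: candidate J, candidate U.
Normalizing units and computing the index:
  candidate J: σ_y = 52.40 MPa, ρ = 2270 kg/m³
  candidate U: σ_y = 52.00 MPa, ρ = 2483 kg/m³
  candidate J: M = 23.1 kN·m/kg
  candidate U: M = 20.9 kN·m/kg
The maximum is for candidate J.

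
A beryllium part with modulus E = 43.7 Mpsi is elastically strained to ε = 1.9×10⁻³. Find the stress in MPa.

572 MPa

E = 43.7 Mpsi = 301.3 GPa.
σ = E·ε = 301300 MPa × 1.9×10⁻³ = 572 MPa.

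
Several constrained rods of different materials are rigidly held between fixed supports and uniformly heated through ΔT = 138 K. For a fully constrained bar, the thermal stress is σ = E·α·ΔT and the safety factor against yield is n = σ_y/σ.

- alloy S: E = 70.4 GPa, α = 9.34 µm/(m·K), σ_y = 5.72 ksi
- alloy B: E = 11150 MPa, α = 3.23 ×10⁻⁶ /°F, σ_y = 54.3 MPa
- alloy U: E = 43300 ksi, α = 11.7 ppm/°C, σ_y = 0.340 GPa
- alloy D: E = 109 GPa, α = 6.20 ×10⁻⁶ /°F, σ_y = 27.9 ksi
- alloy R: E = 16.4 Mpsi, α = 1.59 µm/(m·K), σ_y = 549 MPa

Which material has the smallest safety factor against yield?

Converting E to GPa, α to ×10⁻⁶/K, σ_y to MPa, then σ and n for each:
  alloy S: E = 70.40, α = 9.34, σ_y = 39.44 → σ = 90.7 MPa, n = 0.435
  alloy B: E = 11.15, α = 5.81, σ_y = 54.30 → σ = 8.95 MPa, n = 6.07
  alloy U: E = 298.5, α = 11.7, σ_y = 340.0 → σ = 482 MPa, n = 0.705
  alloy D: E = 109.0, α = 11.2, σ_y = 192.4 → σ = 168 MPa, n = 1.15
  alloy R: E = 113.1, α = 1.59, σ_y = 549.0 → σ = 24.8 MPa, n = 22.1
The minimum is alloy S at n = 0.435.

alloy S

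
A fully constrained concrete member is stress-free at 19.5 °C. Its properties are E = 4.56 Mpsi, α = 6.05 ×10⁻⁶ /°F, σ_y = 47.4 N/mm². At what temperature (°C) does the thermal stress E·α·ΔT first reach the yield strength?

E = 4.56 Mpsi = 31.44 GPa.
α = 6.05×10⁻⁶/°F × 9/5 = 10.9×10⁻⁶/K.
σ_y = 47.4 N/mm² = 47.40 MPa.
E·α·ΔT = 47.40 MPa ⇒ ΔT = 47.40 / (31.44×10³ × 10.9×10⁻⁶) = 138.4 K.
T = 19.5 + 138.4 = 157.9 °C.

158 °C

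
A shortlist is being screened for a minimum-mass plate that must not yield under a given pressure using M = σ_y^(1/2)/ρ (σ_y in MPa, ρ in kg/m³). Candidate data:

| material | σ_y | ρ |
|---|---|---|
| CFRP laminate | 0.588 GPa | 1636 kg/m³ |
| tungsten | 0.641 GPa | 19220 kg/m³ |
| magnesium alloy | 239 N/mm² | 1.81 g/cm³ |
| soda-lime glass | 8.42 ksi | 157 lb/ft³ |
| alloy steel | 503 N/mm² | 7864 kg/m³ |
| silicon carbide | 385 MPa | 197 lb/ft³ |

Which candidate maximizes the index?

Normalizing units and computing the index:
  CFRP laminate: σ_y = 588.0 MPa, ρ = 1636 kg/m³
  tungsten: σ_y = 641.0 MPa, ρ = 19220 kg/m³
  magnesium alloy: σ_y = 239.0 MPa, ρ = 1810 kg/m³
  soda-lime glass: σ_y = 58.05 MPa, ρ = 2515 kg/m³
  alloy steel: σ_y = 503.0 MPa, ρ = 7864 kg/m³
  silicon carbide: σ_y = 385.0 MPa, ρ = 3156 kg/m³
  CFRP laminate: M = 14.8×10⁻³
  magnesium alloy: M = 8.54×10⁻³
  silicon carbide: M = 6.22×10⁻³
  soda-lime glass: M = 3.03×10⁻³
  alloy steel: M = 2.85×10⁻³
  tungsten: M = 1.32×10⁻³
Highest index: CFRP laminate.

CFRP laminate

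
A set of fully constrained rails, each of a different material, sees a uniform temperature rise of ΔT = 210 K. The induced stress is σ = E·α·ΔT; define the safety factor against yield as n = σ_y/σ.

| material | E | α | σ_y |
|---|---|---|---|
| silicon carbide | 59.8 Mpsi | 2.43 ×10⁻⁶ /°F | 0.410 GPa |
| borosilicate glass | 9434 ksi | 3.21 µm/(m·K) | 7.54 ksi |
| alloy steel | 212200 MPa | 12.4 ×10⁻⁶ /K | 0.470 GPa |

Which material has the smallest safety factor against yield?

alloy steel

Per material, after unit conversion:
  silicon carbide: E = 412.3, α = 4.37, σ_y = 410.0 → σ = 379 MPa, n = 1.08
  borosilicate glass: E = 65.05, α = 3.21, σ_y = 51.99 → σ = 43.8 MPa, n = 1.19
  alloy steel: E = 212.2, α = 12.4, σ_y = 470.0 → σ = 553 MPa, n = 0.851
Smallest n: alloy steel with n = 0.851.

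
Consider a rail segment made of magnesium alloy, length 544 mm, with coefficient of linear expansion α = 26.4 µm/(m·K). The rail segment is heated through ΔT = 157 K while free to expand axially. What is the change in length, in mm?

2.25 mm

ΔL = α·L₀·ΔT = 26.4×10⁻⁶ × 544 mm × 157.0 K = 2.25 mm.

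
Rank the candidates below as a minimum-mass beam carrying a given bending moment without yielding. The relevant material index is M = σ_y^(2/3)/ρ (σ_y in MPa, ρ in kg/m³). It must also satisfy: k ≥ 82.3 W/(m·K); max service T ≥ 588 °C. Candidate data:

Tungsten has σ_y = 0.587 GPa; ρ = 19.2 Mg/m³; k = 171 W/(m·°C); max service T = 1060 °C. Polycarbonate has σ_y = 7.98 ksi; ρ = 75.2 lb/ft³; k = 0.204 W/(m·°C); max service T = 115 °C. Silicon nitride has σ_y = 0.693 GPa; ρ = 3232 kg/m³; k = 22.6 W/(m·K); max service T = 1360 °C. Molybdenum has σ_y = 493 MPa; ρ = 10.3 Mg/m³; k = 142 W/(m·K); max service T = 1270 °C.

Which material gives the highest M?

molybdenum

Screen on constraints: k ≥ 82.3 W/(m·K); max service T ≥ 588 °C. Survivors: tungsten, molybdenum.
After converting to SI:
  tungsten: σ_y = 587.0 MPa, ρ = 19200 kg/m³
  molybdenum: σ_y = 493.0 MPa, ρ = 10300 kg/m³
  molybdenum: M = 6.06×10⁻³
  tungsten: M = 3.65×10⁻³
Molybdenum has the largest M.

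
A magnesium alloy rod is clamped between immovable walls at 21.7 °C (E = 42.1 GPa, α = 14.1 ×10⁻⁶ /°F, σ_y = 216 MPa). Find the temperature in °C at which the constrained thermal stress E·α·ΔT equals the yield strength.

224 °C

α = 14.1×10⁻⁶/°F × 9/5 = 25.4×10⁻⁶/K.
E·α·ΔT = 216.0 MPa ⇒ ΔT = 216.0 / (42.10×10³ × 25.4×10⁻⁶) = 202.2 K.
T = 21.7 + 202.2 = 223.9 °C.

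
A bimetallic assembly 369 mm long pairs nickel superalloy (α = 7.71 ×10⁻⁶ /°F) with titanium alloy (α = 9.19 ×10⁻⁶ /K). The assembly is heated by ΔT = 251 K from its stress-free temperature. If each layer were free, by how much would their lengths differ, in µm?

434 µm

nickel superalloy: α = 7.71×10⁻⁶/°F × 9/5 = 13.9×10⁻⁶/K.
Δα = |13.9 − 9.19|×10⁻⁶/K = 4.69×10⁻⁶/K.
ΔL_mismatch = Δα·L·ΔT = 4.69×10⁻⁶ × 369.0 mm × 251.0 K = 434 µm.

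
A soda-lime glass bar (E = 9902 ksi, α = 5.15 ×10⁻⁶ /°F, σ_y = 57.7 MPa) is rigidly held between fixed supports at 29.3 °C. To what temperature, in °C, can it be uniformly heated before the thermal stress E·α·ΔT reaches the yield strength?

E = 9902 ksi = 68.27 GPa.
α = 5.15×10⁻⁶/°F × 9/5 = 9.27×10⁻⁶/K.
E·α·ΔT = 57.70 MPa ⇒ ΔT = 57.70 / (68.27×10³ × 9.27×10⁻⁶) = 91.17 K.
T = 29.3 + 91.17 = 120.5 °C.

120 °C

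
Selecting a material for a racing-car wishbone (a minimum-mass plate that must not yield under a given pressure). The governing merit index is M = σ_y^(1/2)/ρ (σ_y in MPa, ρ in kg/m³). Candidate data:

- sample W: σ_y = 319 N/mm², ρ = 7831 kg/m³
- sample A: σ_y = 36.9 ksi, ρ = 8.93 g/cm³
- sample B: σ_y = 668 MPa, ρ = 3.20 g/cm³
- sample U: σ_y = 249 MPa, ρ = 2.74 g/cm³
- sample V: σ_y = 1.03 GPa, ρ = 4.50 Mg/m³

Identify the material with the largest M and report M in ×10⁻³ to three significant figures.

Convert each candidate to consistent units, then evaluate M:
  sample W: σ_y = 319.0 MPa, ρ = 7831 kg/m³
  sample A: σ_y = 254.4 MPa, ρ = 8930 kg/m³
  sample B: σ_y = 668.0 MPa, ρ = 3200 kg/m³
  sample U: σ_y = 249.0 MPa, ρ = 2740 kg/m³
  sample V: σ_y = 1030 MPa, ρ = 4500 kg/m³
  sample B: M = 8.08×10⁻³
  sample V: M = 7.13×10⁻³
  sample U: M = 5.76×10⁻³
  sample W: M = 2.28×10⁻³
  sample A: M = 1.79×10⁻³
The maximum is for sample B.

sample B, M = 8.08×10⁻³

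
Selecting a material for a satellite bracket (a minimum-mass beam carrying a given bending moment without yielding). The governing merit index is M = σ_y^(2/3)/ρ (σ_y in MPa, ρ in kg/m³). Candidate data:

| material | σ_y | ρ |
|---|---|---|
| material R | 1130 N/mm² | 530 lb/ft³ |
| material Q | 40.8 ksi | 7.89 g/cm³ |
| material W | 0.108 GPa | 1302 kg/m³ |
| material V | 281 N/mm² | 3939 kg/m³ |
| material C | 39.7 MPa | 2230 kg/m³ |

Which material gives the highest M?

material W

Convert each candidate to consistent units, then evaluate M:
  material R: σ_y = 1130 MPa, ρ = 8490 kg/m³
  material Q: σ_y = 281.3 MPa, ρ = 7890 kg/m³
  material W: σ_y = 108.0 MPa, ρ = 1302 kg/m³
  material V: σ_y = 281.0 MPa, ρ = 3939 kg/m³
  material C: σ_y = 39.70 MPa, ρ = 2230 kg/m³
  material W: M = 17.4×10⁻³
  material R: M = 12.8×10⁻³
  material V: M = 10.9×10⁻³
  material Q: M = 5.44×10⁻³
  material C: M = 5.22×10⁻³
Material W ranks first.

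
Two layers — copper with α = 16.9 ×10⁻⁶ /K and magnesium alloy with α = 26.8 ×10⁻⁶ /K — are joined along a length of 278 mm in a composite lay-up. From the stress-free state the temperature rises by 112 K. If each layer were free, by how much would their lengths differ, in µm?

308 µm

Δα = |16.9 − 26.8|×10⁻⁶/K = 9.90×10⁻⁶/K.
ΔL_mismatch = Δα·L·ΔT = 9.90×10⁻⁶ × 278.0 mm × 112.0 K = 308 µm.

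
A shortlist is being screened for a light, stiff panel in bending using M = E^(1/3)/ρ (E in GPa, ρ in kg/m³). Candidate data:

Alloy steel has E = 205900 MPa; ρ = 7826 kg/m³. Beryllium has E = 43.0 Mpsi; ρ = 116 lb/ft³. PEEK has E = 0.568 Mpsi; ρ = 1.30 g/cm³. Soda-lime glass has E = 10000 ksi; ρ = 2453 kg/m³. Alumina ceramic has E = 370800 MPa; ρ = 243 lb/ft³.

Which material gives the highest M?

beryllium

Convert each candidate to consistent units, then evaluate M:
  alloy steel: E = 205.9 GPa, ρ = 7826 kg/m³
  beryllium: E = 296.5 GPa, ρ = 1858 kg/m³
  PEEK: E = 3.916 GPa, ρ = 1300 kg/m³
  soda-lime glass: E = 68.95 GPa, ρ = 2453 kg/m³
  alumina ceramic: E = 370.8 GPa, ρ = 3892 kg/m³
  beryllium: M = 3.59×10⁻³
  alumina ceramic: M = 1.85×10⁻³
  soda-lime glass: M = 1.67×10⁻³
  PEEK: M = 1.21×10⁻³
  alloy steel: M = 0.755×10⁻³
The maximum is for beryllium.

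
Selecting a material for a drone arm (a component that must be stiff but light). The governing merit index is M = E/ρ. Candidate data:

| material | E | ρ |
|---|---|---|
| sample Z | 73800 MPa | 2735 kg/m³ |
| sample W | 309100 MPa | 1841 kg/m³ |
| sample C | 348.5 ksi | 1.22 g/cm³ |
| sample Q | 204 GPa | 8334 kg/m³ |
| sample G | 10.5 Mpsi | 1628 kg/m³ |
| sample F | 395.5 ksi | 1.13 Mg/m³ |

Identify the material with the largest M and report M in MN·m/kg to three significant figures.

sample W, M = 168 MN·m/kg

In SI units:
  sample Z: E = 73.80 GPa, ρ = 2735 kg/m³
  sample W: E = 309.1 GPa, ρ = 1841 kg/m³
  sample C: E = 2.403 GPa, ρ = 1220 kg/m³
  sample Q: E = 204.0 GPa, ρ = 8334 kg/m³
  sample G: E = 72.39 GPa, ρ = 1628 kg/m³
  sample F: E = 2.727 GPa, ρ = 1130 kg/m³
  sample W: M = 168 MN·m/kg
  sample G: M = 44.5 MN·m/kg
  sample Z: M = 27.0 MN·m/kg
  sample Q: M = 24.5 MN·m/kg
  sample F: M = 2.41 MN·m/kg
  sample C: M = 1.97 MN·m/kg
Sample W ranks first.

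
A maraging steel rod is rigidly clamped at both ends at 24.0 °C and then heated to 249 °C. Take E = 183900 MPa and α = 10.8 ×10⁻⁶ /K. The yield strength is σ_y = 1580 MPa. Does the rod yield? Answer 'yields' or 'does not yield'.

E = 183900 MPa = 183.9 GPa.
ΔT = 225.0 K. Constrained thermal stress σ = E·α·ΔT = 183.9×10³ MPa × 10.8×10⁻⁶ × 225.0 = 447 MPa (compressive).
Compare to σ_y = 1580 MPa: σ < σ_y, so it does not yield.

does not yield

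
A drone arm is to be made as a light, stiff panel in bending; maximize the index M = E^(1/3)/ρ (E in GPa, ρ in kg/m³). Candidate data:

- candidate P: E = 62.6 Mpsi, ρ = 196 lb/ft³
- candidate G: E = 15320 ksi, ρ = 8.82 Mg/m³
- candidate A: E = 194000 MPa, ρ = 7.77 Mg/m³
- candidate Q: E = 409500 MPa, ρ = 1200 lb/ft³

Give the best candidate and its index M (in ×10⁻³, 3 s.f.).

After converting to SI:
  candidate P: E = 431.6 GPa, ρ = 3140 kg/m³
  candidate G: E = 105.6 GPa, ρ = 8820 kg/m³
  candidate A: E = 194.0 GPa, ρ = 7770 kg/m³
  candidate Q: E = 409.5 GPa, ρ = 19220 kg/m³
  candidate P: M = 2.41×10⁻³
  candidate A: M = 0.745×10⁻³
  candidate G: M = 0.536×10⁻³
  candidate Q: M = 0.386×10⁻³
Candidate P ranks first.

candidate P, M = 2.41×10⁻³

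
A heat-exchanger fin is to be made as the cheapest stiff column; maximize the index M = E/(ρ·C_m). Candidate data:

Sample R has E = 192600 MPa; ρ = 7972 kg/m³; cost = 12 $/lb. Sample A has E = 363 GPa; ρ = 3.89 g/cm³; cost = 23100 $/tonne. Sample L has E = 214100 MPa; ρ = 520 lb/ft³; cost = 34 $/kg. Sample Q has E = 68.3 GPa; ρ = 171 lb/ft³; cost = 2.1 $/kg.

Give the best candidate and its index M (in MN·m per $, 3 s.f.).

sample Q, M = 11.9 MN·m per $

Normalizing units and computing the index:
  sample R: E = 192.6 GPa, ρ = 7972 kg/m³, cost = 26.46 $/kg
  sample A: E = 363.0 GPa, ρ = 3890 kg/m³, cost = 23.10 $/kg
  sample L: E = 214.1 GPa, ρ = 8330 kg/m³, cost = 34.00 $/kg
  sample Q: E = 68.30 GPa, ρ = 2739 kg/m³, cost = 2.100 $/kg
  sample Q: M = 11.9 MN·m per $
  sample A: M = 4.04 MN·m per $
  sample R: M = 0.913 MN·m per $
  sample L: M = 0.756 MN·m per $
Highest index: sample Q.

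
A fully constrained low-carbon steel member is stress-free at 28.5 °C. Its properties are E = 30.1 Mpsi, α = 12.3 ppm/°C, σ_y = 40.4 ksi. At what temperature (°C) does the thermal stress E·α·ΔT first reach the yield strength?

138 °C

E = 30.1 Mpsi = 207.5 GPa.
σ_y = 40.4 ksi = 278.5 MPa.
E·α·ΔT = 278.5 MPa ⇒ ΔT = 278.5 / (207.5×10³ × 12.3×10⁻⁶) = 109.1 K.
T = 28.5 + 109.1 = 137.6 °C.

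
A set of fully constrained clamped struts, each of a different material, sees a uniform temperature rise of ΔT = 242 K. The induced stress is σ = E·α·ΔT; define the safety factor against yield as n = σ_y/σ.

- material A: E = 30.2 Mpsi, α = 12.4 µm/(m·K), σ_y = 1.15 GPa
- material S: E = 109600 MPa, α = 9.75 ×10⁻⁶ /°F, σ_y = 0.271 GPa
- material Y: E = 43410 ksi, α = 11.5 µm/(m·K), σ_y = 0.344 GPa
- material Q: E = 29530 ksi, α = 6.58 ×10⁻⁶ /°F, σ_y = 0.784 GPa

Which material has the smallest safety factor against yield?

material Y

In consistent units (E in GPa, α in ×10⁻⁶/K, σ_y in MPa):
  material A: E = 208.2, α = 12.4, σ_y = 1150 → σ = 625 MPa, n = 1.84
  material S: E = 109.6, α = 17.6, σ_y = 271.0 → σ = 465 MPa, n = 0.582
  material Y: E = 299.3, α = 11.5, σ_y = 344.0 → σ = 833 MPa, n = 0.413
  material Q: E = 203.6, α = 11.8, σ_y = 784.0 → σ = 584 MPa, n = 1.34
Material Y has the lowest safety factor, n = 0.413.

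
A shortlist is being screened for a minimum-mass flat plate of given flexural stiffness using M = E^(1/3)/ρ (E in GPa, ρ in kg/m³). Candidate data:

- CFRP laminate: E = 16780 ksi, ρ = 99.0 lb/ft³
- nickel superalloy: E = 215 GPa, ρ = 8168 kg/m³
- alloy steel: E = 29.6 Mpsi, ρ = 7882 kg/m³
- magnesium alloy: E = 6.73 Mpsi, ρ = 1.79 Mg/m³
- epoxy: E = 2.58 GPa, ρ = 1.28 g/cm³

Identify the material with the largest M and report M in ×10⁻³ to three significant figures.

Putting every candidate on a common basis:
  CFRP laminate: E = 115.7 GPa, ρ = 1586 kg/m³
  nickel superalloy: E = 215.0 GPa, ρ = 8168 kg/m³
  alloy steel: E = 204.1 GPa, ρ = 7882 kg/m³
  magnesium alloy: E = 46.40 GPa, ρ = 1790 kg/m³
  epoxy: E = 2.580 GPa, ρ = 1280 kg/m³
  CFRP laminate: M = 3.07×10⁻³
  magnesium alloy: M = 2.01×10⁻³
  epoxy: M = 1.07×10⁻³
  alloy steel: M = 0.747×10⁻³
  nickel superalloy: M = 0.733×10⁻³
Highest index: CFRP laminate.

CFRP laminate, M = 3.07×10⁻³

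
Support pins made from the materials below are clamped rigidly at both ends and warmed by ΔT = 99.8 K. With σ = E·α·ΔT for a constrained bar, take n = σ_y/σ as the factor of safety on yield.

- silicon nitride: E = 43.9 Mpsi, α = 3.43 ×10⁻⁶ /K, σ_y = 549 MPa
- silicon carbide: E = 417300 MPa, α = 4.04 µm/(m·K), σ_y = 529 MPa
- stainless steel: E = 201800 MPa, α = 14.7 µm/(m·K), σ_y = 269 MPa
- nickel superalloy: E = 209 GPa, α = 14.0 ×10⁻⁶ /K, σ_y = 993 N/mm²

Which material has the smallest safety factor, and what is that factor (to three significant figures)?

In consistent units (E in GPa, α in ×10⁻⁶/K, σ_y in MPa):
  silicon nitride: E = 302.7, α = 3.43, σ_y = 549.0 → σ = 104 MPa, n = 5.30
  silicon carbide: E = 417.3, α = 4.04, σ_y = 529.0 → σ = 168 MPa, n = 3.14
  stainless steel: E = 201.8, α = 14.7, σ_y = 269.0 → σ = 296 MPa, n = 0.909
  nickel superalloy: E = 209.0, α = 14.0, σ_y = 993.0 → σ = 292 MPa, n = 3.40
Smallest n: stainless steel with n = 0.909.

stainless steel, n = 0.909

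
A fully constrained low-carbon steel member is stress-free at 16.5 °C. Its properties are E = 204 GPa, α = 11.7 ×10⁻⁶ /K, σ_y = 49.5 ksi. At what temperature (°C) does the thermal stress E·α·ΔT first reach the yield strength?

159 °C

σ_y = 49.5 ksi = 341.3 MPa.
E·α·ΔT = 341.3 MPa ⇒ ΔT = 341.3 / (204.0×10³ × 11.7×10⁻⁶) = 143.0 K.
T = 16.5 + 143.0 = 159.5 °C.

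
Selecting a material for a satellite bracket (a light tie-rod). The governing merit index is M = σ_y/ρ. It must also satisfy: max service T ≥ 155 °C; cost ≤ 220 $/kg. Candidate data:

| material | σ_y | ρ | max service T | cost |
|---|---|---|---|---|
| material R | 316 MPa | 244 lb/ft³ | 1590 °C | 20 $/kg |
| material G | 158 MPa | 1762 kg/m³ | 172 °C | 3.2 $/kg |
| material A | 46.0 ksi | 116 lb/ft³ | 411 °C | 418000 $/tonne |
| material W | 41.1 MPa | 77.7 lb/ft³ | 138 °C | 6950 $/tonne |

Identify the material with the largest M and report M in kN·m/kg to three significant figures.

Screen on constraints: max service T ≥ 155 °C; cost ≤ 220 $/kg. Survivors: material R, material G.
In SI units:
  material R: σ_y = 316.0 MPa, ρ = 3909 kg/m³
  material G: σ_y = 158.0 MPa, ρ = 1762 kg/m³
  material G: M = 89.7 kN·m/kg
  material R: M = 80.8 kN·m/kg
Material G has the largest M.

material G, M = 89.7 kN·m/kg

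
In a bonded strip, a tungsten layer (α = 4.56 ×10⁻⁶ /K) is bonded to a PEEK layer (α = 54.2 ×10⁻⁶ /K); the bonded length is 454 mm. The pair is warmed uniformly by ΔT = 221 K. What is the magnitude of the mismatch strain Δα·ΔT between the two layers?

Δα = |4.56 − 54.2|×10⁻⁶/K = 49.6×10⁻⁶/K.
Mismatch strain = Δα·ΔT = 49.6×10⁻⁶ × 221.0 = 0.0110.

0.0110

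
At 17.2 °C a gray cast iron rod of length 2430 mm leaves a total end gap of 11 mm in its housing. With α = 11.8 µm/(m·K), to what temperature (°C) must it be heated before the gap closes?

401 °C

α·L₀·ΔT = 11.0 mm ⇒ ΔT = 11.0 / (11.8×10⁻⁶ × 2430.0) = 383.6 K.
T = 17.2 + 383.6 = 400.8 °C.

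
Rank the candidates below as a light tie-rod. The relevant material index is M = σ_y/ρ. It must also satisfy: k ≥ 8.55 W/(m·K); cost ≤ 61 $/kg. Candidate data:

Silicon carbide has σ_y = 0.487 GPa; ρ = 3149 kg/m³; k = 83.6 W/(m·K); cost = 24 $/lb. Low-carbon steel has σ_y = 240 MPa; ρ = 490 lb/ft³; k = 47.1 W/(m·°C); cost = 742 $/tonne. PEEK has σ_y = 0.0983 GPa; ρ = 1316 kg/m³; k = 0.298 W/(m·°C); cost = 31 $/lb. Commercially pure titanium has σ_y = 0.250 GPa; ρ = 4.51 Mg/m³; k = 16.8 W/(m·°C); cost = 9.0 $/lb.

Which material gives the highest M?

Screen on constraints: k ≥ 8.55 W/(m·K); cost ≤ 61 $/kg. Survivors: silicon carbide, low-carbon steel, commercially pure titanium.
In SI units:
  silicon carbide: σ_y = 487.0 MPa, ρ = 3149 kg/m³
  low-carbon steel: σ_y = 240.0 MPa, ρ = 7849 kg/m³
  commercially pure titanium: σ_y = 250.0 MPa, ρ = 4510 kg/m³
  silicon carbide: M = 155 kN·m/kg
  commercially pure titanium: M = 55.4 kN·m/kg
  low-carbon steel: M = 30.6 kN·m/kg
Silicon carbide ranks first.

silicon carbide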